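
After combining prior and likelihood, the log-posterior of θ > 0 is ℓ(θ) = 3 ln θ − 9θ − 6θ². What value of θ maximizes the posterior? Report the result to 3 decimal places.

ℓ'(θ) = 3/θ − 9 − 12θ. Setting this to zero and multiplying by θ: 12θ² + 9θ − 3 = 0.
θ = (−9 + √(9² + 4·12·3)) / (2·12) = (−9 + √225) / 24 = (−9 + 15)/24 = 1/4.
ℓ''(θ) = −3/θ² − 12 < 0, confirming a maximum.

θ̂_MAP = 0.250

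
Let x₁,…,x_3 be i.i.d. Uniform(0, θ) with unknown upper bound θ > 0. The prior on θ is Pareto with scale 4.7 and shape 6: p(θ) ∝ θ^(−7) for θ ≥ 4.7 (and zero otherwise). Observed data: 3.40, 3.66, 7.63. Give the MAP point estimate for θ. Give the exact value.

θ̂_MAP = 7.63

The Uniform(0, θ) likelihood is θ^(−n) for θ ≥ max(xᵢ), zero otherwise. Here max(xᵢ) = 7.63.
Posterior ∝ θ^(−7) · θ^(−3) = θ^(−10) on θ ≥ max(4.7, 7.63) = 7.63.
This density is strictly decreasing in θ, so the posterior mode lies at the lower boundary of the support.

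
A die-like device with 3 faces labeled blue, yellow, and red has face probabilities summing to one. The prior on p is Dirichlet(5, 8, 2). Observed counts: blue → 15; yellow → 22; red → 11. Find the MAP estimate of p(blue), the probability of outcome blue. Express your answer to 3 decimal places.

MAP estimate of p(blue) = 0.317

The posterior is Dirichlet(αᵢ + nᵢ) = Dirichlet(20, 30, 13).
For a Dirichlet(a₁,…,a_K) with all aᵢ > 1, the mode has j-th component (aⱼ − 1)/(Σaᵢ − K).
Here Σaᵢ = 63 and K = 3, so p(blue) = (20 − 1)/(63 − 3) = 19/60 ≈ 0.317.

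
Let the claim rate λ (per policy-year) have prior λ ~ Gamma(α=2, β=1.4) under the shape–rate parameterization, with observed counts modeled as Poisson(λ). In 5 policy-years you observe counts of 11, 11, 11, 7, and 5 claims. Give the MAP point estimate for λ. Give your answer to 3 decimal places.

λ̂_MAP = 7.188

Σxᵢ = 11+11+11+7+5 = 45, with n = 5.
Posterior ∝ λe^(−1.4λ) · λ^45e^(−5λ) = λ^46e^(−6.4λ), i.e. Gamma(shape=47, rate=6.4).
The mode of a Gamma(a, b) with a ≥ 1 (shape–rate) is (a−1)/b = 46/6.4 ≈ 7.188.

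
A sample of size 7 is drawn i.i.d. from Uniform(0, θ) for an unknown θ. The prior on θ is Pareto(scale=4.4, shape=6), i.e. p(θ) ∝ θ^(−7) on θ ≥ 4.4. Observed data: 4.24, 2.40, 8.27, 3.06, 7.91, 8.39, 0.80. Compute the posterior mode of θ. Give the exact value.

θ̂_MAP = 8.39

The Uniform(0, θ) likelihood is θ^(−n) for θ ≥ max(xᵢ), zero otherwise. Here max(xᵢ) = 8.39.
Posterior ∝ θ^(−7) · θ^(−7) = θ^(−14) on θ ≥ max(4.4, 8.39) = 8.39.
This density is strictly decreasing in θ, so the posterior mode lies at the lower boundary of the support.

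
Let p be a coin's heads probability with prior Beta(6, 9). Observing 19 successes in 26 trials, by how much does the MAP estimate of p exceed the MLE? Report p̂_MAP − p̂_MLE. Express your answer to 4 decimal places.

MAP − MLE = -0.1154

Posterior is Beta(25, 16); MAP = (25−1)/(41−2) = 24/39 ≈ 0.61538.
MLE ignores the prior: p̂_MLE = k/n = 19/26 ≈ 0.73077.
Difference = 24/39 − 19/26 = -3/26 ≈ -0.1154.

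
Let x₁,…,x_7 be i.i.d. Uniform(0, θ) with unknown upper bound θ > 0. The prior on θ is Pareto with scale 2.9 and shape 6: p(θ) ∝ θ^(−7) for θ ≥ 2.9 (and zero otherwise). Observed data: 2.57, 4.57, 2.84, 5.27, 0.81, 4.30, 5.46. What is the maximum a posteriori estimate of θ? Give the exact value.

θ̂_MAP = 5.46

The Uniform(0, θ) likelihood is θ^(−n) for θ ≥ max(xᵢ), zero otherwise. Here max(xᵢ) = 5.46.
Posterior ∝ θ^(−7) · θ^(−7) = θ^(−14) on θ ≥ max(2.9, 5.46) = 5.46.
This density is strictly decreasing in θ, so the posterior mode lies at the lower boundary of the support.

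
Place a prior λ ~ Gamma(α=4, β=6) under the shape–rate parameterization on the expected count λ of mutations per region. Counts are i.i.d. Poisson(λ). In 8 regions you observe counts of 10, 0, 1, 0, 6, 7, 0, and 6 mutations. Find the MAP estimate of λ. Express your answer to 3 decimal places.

Σxᵢ = 10+0+1+0+6+7+0+6 = 30, with n = 8.
Posterior ∝ λ^3e^(−6λ) · λ^30e^(−8λ) = λ^33e^(−14λ), i.e. Gamma(shape=34, rate=14).
The mode of a Gamma(a, b) with a ≥ 1 (shape–rate) is (a−1)/b = 33/14 ≈ 2.357.

λ̂_MAP = 2.357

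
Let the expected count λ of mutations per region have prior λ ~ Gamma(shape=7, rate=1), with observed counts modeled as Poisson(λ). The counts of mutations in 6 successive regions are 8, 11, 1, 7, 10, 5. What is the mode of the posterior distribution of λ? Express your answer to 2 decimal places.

λ̂_MAP = 6.86

Σxᵢ = 8+11+1+7+10+5 = 42, with n = 6.
Posterior ∝ λ^6e^(−1λ) · λ^42e^(−6λ) = λ^48e^(−7λ), i.e. Gamma(shape=49, rate=7).
The mode of a Gamma(a, b) with a ≥ 1 (shape–rate) is (a−1)/b = 48/7 ≈ 6.86.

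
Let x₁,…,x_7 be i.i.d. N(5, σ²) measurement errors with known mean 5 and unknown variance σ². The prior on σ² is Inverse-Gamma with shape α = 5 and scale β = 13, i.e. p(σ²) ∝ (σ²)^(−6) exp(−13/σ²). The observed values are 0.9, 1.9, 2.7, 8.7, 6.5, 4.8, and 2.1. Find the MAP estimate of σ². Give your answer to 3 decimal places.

σ̂²_MAP = 4.321

Sum of squared deviations about the known mean: SS = (0.9−5)² + (1.9−5)² + (2.7−5)² + (8.7−5)² + (6.5−5)² + (4.8−5)² + (2.1−5)² = 56.1.
The Normal likelihood contributes (σ²)^(−n/2) exp(−SS/(2σ²)), so the posterior is Inverse-Gamma(α + n/2, β + SS/2) = Inverse-Gamma(8.5, 41.05).
The mode of Inverse-Gamma(a, b) is b/(a+1) = 41.05/9.5 ≈ 4.321.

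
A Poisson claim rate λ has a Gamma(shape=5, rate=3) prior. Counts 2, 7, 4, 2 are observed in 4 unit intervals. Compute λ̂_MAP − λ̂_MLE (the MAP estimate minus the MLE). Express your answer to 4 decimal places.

MAP − MLE = -1.0357

Σxᵢ = 15. Posterior is Gamma(20, 7); MAP = (20−1)/7 = 19/7 ≈ 2.71429.
MLE = x̄ = 15/4 ≈ 3.75000.
Difference = 19/7 − 15/4 = -29/28 ≈ -1.0357.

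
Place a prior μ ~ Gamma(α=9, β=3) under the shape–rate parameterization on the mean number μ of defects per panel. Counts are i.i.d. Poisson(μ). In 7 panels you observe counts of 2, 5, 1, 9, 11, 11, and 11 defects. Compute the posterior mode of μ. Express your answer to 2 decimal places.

μ̂_MAP = 5.80

Σxᵢ = 2+5+1+9+11+11+11 = 50, with n = 7.
Posterior ∝ μ^8e^(−3μ) · μ^50e^(−7μ) = μ^58e^(−10μ), i.e. Gamma(shape=59, rate=10).
The mode of a Gamma(a, b) with a ≥ 1 (shape–rate) is (a−1)/b = 58/10 ≈ 5.80.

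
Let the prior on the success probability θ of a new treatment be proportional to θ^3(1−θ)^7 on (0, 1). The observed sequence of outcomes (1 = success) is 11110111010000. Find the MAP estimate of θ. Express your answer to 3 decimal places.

The prior density ∝ θ^3(1−θ)^7 is the kernel of Beta(4, 8).
Data: 8 successes in 14 trials (from the sequence). The binomial likelihood contributes θ^8(1−θ)^6, so the posterior is Beta(4+8, 8+6) = Beta(12, 14).
For Beta(a, b) with a, b > 1 the mode is (a−1)/(a+b−2) = 11/24 ≈ 0.458.

θ̂_MAP = 0.458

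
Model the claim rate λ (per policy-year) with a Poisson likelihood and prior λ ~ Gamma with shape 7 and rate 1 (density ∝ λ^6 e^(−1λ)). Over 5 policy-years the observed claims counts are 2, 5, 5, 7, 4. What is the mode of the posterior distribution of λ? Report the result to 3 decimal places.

Σxᵢ = 2+5+5+7+4 = 23, with n = 5.
Posterior ∝ λ^6e^(−1λ) · λ^23e^(−5λ) = λ^29e^(−6λ), i.e. Gamma(shape=30, rate=6).
The mode of a Gamma(a, b) with a ≥ 1 (shape–rate) is (a−1)/b = 29/6 ≈ 4.833.

λ̂_MAP = 4.833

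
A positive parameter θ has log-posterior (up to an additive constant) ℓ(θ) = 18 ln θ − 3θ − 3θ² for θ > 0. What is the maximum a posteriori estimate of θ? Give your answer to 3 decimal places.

ℓ'(θ) = 18/θ − 3 − 6θ. Setting this to zero and multiplying by θ: 6θ² + 3θ − 18 = 0.
θ = (−3 + √(3² + 4·6·18)) / (2·6) = (−3 + √441) / 12 = (−3 + 21)/12 = 3/2.
ℓ''(θ) = −18/θ² − 6 < 0, confirming a maximum.

θ̂_MAP = 1.500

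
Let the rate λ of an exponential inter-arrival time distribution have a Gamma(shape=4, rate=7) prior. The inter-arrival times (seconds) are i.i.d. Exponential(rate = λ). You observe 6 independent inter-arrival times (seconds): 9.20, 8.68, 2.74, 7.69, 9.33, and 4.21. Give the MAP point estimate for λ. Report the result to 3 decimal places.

The Exponential(rate=λ) likelihood is ∝ λ^n e^(−λΣtᵢ). Here n = 6 and Σtᵢ = 9.20 + 8.68 + 2.74 + 7.69 + 9.33 + 4.21 = 41.85.
Posterior ∝ λ^3e^(−7λ) · λ^6e^(−41.85λ) = λ^9e^(−48.85λ), i.e. Gamma(10, 48.85).
Mode = (a−1)/b = 9/48.85 ≈ 0.184.

λ̂_MAP = 0.184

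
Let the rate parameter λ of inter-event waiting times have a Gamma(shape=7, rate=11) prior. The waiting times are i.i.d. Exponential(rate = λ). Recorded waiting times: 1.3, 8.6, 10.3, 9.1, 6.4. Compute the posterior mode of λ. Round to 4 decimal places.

The Exponential(rate=λ) likelihood is ∝ λ^n e^(−λΣtᵢ). Here n = 5 and Σtᵢ = 1.3 + 8.6 + 10.3 + 9.1 + 6.4 = 35.7.
Posterior ∝ λ^6e^(−11λ) · λ^5e^(−35.7λ) = λ^11e^(−46.7λ), i.e. Gamma(12, 46.7).
Mode = (a−1)/b = 11/46.7 ≈ 0.2355.

λ̂_MAP = 0.2355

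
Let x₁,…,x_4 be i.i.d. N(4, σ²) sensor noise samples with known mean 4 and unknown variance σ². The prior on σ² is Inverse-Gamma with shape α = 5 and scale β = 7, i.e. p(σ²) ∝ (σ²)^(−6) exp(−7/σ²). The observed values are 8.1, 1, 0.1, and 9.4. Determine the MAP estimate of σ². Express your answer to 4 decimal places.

Sum of squared deviations about the known mean: SS = (8.1−4)² + (1−4)² + (0.1−4)² + (9.4−4)² = 70.18.
The Normal likelihood contributes (σ²)^(−n/2) exp(−SS/(2σ²)), so the posterior is Inverse-Gamma(α + n/2, β + SS/2) = Inverse-Gamma(7, 42.09).
The mode of Inverse-Gamma(a, b) is b/(a+1) = 42.09/8 ≈ 5.2613.

σ̂²_MAP = 5.2613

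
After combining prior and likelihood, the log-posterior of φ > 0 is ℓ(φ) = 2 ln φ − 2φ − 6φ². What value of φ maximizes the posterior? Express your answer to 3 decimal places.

ℓ'(φ) = 2/φ − 2 − 12φ. Setting this to zero and multiplying by φ: 12φ² + 2φ − 2 = 0.
φ = (−2 + √(2² + 4·12·2)) / (2·12) = (−2 + √100) / 24 = (−2 + 10)/24 = 1/3.
ℓ''(φ) = −2/φ² − 12 < 0, confirming a maximum.

φ̂_MAP = 0.333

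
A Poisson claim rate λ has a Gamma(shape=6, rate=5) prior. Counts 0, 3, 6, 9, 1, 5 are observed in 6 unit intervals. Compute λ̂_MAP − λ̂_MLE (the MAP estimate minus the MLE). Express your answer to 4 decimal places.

MAP − MLE = -1.3636

Σxᵢ = 24. Posterior is Gamma(30, 11); MAP = (30−1)/11 = 29/11 ≈ 2.63636.
MLE = x̄ = 24/6 ≈ 4.00000.
Difference = 29/11 − 24/6 = -15/11 ≈ -1.3636.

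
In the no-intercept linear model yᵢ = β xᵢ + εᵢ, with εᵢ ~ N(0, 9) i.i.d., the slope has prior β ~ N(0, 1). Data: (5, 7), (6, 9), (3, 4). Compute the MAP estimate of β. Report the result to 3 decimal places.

β̂_MAP = 1.278

log p(β | y) = −Σ(yᵢ − βxᵢ)²/(2·9) − β²/(2·1) + const.
Setting the derivative to zero: Σxᵢ(yᵢ − βxᵢ)/9 − β/1 = 0, so β = Σxᵢyᵢ / (Σxᵢ² + σ²/τ²).
Σxᵢyᵢ = 5·7 + 6·9 + 3·4 = 101; Σxᵢ² = 70; σ²/τ² = 9.
β̂_MAP = 101 / (70 + 9) = 101/79 ≈ 1.278.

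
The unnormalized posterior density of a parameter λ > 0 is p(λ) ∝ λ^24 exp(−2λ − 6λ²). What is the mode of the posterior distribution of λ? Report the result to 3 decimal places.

λ̂_MAP = 1.333

ℓ'(λ) = 24/λ − 2 − 12λ. Setting this to zero and multiplying by λ: 12λ² + 2λ − 24 = 0.
λ = (−2 + √(2² + 4·12·24)) / (2·12) = (−2 + √1156) / 24 = (−2 + 34)/24 = 4/3.
ℓ''(λ) = −24/λ² − 12 < 0, confirming a maximum.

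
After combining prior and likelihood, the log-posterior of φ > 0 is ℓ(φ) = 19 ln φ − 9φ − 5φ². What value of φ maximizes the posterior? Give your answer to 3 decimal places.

ℓ'(φ) = 19/φ − 9 − 10φ. Setting this to zero and multiplying by φ: 10φ² + 9φ − 19 = 0.
φ = (−9 + √(9² + 4·10·19)) / (2·10) = (−9 + √841) / 20 = (−9 + 29)/20 = 1.
ℓ''(φ) = −19/φ² − 10 < 0, confirming a maximum.

φ̂_MAP = 1.000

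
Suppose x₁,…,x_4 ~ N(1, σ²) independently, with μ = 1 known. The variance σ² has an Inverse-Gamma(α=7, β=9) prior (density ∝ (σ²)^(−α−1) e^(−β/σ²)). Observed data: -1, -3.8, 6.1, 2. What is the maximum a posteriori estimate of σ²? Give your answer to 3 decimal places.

σ̂²_MAP = 3.603

Sum of squared deviations about the known mean: SS = (-1−1)² + (-3.8−1)² + (6.1−1)² + (2−1)² = 54.05.
The Normal likelihood contributes (σ²)^(−n/2) exp(−SS/(2σ²)), so the posterior is Inverse-Gamma(α + n/2, β + SS/2) = Inverse-Gamma(9, 36.025).
The mode of Inverse-Gamma(a, b) is b/(a+1) = 36.025/10 ≈ 3.603.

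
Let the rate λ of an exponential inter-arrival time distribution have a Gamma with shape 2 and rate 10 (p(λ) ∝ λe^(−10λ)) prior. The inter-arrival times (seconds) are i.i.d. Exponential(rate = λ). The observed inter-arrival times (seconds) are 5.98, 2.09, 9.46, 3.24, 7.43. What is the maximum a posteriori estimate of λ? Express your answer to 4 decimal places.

The Exponential(rate=λ) likelihood is ∝ λ^n e^(−λΣtᵢ). Here n = 5 and Σtᵢ = 5.98 + 2.09 + 9.46 + 3.24 + 7.43 = 28.20.
Posterior ∝ λe^(−10λ) · λ^5e^(−28.20λ) = λ^6e^(−38.20λ), i.e. Gamma(7, 38.20).
Mode = (a−1)/b = 6/38.20 ≈ 0.1571.

λ̂_MAP = 0.1571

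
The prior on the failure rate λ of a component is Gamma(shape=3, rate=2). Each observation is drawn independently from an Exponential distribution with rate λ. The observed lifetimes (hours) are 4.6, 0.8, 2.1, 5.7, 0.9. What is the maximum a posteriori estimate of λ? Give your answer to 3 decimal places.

The Exponential(rate=λ) likelihood is ∝ λ^n e^(−λΣtᵢ). Here n = 5 and Σtᵢ = 4.6 + 0.8 + 2.1 + 5.7 + 0.9 = 14.1.
Posterior ∝ λ^2e^(−2λ) · λ^5e^(−14.1λ) = λ^7e^(−16.1λ), i.e. Gamma(8, 16.1).
Mode = (a−1)/b = 7/16.1 ≈ 0.435.

λ̂_MAP = 0.435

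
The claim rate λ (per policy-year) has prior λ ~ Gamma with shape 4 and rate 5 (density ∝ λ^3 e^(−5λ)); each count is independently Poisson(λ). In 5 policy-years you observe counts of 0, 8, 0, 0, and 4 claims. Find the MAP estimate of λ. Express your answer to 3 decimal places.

λ̂_MAP = 1.500

Σxᵢ = 0+8+0+0+4 = 12, with n = 5.
Posterior ∝ λ^3e^(−5λ) · λ^12e^(−5λ) = λ^15e^(−10λ), i.e. Gamma(shape=16, rate=10).
The mode of a Gamma(a, b) with a ≥ 1 (shape–rate) is (a−1)/b = 15/10 ≈ 1.500.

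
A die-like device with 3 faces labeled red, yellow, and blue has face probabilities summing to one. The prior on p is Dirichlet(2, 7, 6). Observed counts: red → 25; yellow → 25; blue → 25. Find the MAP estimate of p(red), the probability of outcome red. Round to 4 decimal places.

The posterior is Dirichlet(αᵢ + nᵢ) = Dirichlet(27, 32, 31).
For a Dirichlet(a₁,…,a_K) with all aᵢ > 1, the mode has j-th component (aⱼ − 1)/(Σaᵢ − K).
Here Σaᵢ = 90 and K = 3, so p(red) = (27 − 1)/(90 − 3) = 26/87 ≈ 0.2989.

MAP estimate of p(red) = 0.2989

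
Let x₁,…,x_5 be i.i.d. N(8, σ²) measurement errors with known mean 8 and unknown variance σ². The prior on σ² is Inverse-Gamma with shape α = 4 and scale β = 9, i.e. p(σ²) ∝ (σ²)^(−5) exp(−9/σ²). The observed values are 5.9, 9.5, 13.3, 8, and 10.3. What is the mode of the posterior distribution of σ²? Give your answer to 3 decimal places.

σ̂²_MAP = 3.869

Sum of squared deviations about the known mean: SS = (5.9−8)² + (9.5−8)² + (13.3−8)² + (8−8)² + (10.3−8)² = 40.04.
The Normal likelihood contributes (σ²)^(−n/2) exp(−SS/(2σ²)), so the posterior is Inverse-Gamma(α + n/2, β + SS/2) = Inverse-Gamma(6.5, 29.02).
The mode of Inverse-Gamma(a, b) is b/(a+1) = 29.02/7.5 ≈ 3.869.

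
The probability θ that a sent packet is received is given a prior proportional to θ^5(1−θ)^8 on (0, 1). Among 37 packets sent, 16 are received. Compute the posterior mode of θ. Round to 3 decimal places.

θ̂_MAP = 0.420

The prior density ∝ θ^5(1−θ)^8 is the kernel of Beta(6, 9).
Data: 16 successes in 37 trials. The binomial likelihood contributes θ^16(1−θ)^21, so the posterior is Beta(6+16, 9+21) = Beta(22, 30).
For Beta(a, b) with a, b > 1 the mode is (a−1)/(a+b−2) = 21/50 ≈ 0.420.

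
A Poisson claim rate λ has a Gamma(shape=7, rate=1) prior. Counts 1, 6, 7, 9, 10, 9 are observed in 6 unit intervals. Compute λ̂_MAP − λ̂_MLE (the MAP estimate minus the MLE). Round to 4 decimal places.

Σxᵢ = 42. Posterior is Gamma(49, 7); MAP = (49−1)/7 = 48/7 ≈ 6.85714.
MLE = x̄ = 42/6 ≈ 7.00000.
Difference = 48/7 − 42/6 = -1/7 ≈ -0.1429.

MAP − MLE = -0.1429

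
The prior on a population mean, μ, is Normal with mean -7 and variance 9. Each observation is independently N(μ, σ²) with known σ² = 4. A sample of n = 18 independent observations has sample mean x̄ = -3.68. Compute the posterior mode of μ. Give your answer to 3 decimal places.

n = 18, x̄ = -3.68.
For a Normal prior and Normal likelihood with known variance, the posterior is Normal; its mode equals its mean, the precision-weighted average.
Prior precision 1/σ₀² = 1/9; data precision n/σ² = 18/4 = 4.5.
μ̂ = ((1/9)·(-7) + 4.5·(-3.68)) / (1/9 + 4.5) = (-3901/225)/(83/18) = -3.760.

μ̂_MAP = -3.760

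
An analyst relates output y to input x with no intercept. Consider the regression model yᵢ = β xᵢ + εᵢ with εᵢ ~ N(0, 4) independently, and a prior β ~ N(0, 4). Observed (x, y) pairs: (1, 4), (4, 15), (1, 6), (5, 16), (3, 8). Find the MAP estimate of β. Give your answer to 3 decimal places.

β̂_MAP = 3.283

log p(β | y) = −Σ(yᵢ − βxᵢ)²/(2·4) − β²/(2·4) + const.
Setting the derivative to zero: Σxᵢ(yᵢ − βxᵢ)/4 − β/4 = 0, so β = Σxᵢyᵢ / (Σxᵢ² + σ²/τ²).
Σxᵢyᵢ = 1·4 + 4·15 + 1·6 + 5·16 + 3·8 = 174; Σxᵢ² = 52; σ²/τ² = 1.
β̂_MAP = 174 / (52 + 1) = 174/53 ≈ 3.283.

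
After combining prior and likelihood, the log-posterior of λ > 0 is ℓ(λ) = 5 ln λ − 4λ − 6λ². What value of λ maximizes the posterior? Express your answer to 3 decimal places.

ℓ'(λ) = 5/λ − 4 − 12λ. Setting this to zero and multiplying by λ: 12λ² + 4λ − 5 = 0.
λ = (−4 + √(4² + 4·12·5)) / (2·12) = (−4 + √256) / 24 = (−4 + 16)/24 = 1/2.
ℓ''(λ) = −5/λ² − 12 < 0, confirming a maximum.

λ̂_MAP = 0.500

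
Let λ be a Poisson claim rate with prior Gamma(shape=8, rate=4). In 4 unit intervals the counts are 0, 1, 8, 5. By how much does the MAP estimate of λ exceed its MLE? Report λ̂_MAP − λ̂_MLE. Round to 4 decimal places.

Σxᵢ = 14. Posterior is Gamma(22, 8); MAP = (22−1)/8 = 21/8 ≈ 2.62500.
MLE = x̄ = 14/4 ≈ 3.50000.
Difference = 21/8 − 14/4 = -7/8 ≈ -0.8750.

MAP − MLE = -0.8750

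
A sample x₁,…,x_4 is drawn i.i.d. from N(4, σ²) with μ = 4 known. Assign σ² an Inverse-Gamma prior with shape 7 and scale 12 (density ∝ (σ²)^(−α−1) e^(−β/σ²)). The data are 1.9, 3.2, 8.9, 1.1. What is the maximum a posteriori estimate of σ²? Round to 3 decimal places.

Sum of squared deviations about the known mean: SS = (1.9−4)² + (3.2−4)² + (8.9−4)² + (1.1−4)² = 37.47.
The Normal likelihood contributes (σ²)^(−n/2) exp(−SS/(2σ²)), so the posterior is Inverse-Gamma(α + n/2, β + SS/2) = Inverse-Gamma(9, 30.735).
The mode of Inverse-Gamma(a, b) is b/(a+1) = 30.735/10 ≈ 3.074.

σ̂²_MAP = 3.074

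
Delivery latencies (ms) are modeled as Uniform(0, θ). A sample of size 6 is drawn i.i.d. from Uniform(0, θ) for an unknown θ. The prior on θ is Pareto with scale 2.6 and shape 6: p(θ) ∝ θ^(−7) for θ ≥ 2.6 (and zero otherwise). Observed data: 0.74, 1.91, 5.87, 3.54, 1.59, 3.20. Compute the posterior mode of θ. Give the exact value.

The Uniform(0, θ) likelihood is θ^(−n) for θ ≥ max(xᵢ), zero otherwise. Here max(xᵢ) = 5.87.
Posterior ∝ θ^(−7) · θ^(−6) = θ^(−13) on θ ≥ max(2.6, 5.87) = 5.87.
This density is strictly decreasing in θ, so the posterior mode lies at the lower boundary of the support.

θ̂_MAP = 5.87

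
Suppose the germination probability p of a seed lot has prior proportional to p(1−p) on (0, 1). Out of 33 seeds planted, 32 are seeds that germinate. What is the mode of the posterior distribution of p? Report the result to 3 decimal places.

p̂_MAP = 0.943

The prior density ∝ p(1−p)^1 is the kernel of Beta(2, 2).
Data: 32 successes in 33 trials. The binomial likelihood contributes p^32(1−p)^1, so the posterior is Beta(2+32, 2+1) = Beta(34, 3).
For Beta(a, b) with a, b > 1 the mode is (a−1)/(a+b−2) = 33/35 ≈ 0.943.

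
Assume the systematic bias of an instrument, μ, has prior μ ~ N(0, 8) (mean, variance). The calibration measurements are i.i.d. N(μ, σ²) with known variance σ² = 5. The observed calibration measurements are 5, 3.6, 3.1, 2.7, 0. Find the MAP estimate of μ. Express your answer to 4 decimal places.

n = 5; x̄ = (5 + 3.6 + 3.1 + 2.7 + 0)/5 = 14.4/5 = 2.88.
For a Normal prior and Normal likelihood with known variance, the posterior is Normal; its mode equals its mean, the precision-weighted average.
Prior precision 1/σ₀² = 1/8 = 0.125; data precision n/σ² = 5/5 = 1.
μ̂ = (0.125·0 + 1·2.88) / (0.125 + 1) = 2.88/1.125 = 2.5600.

μ̂_MAP = 2.5600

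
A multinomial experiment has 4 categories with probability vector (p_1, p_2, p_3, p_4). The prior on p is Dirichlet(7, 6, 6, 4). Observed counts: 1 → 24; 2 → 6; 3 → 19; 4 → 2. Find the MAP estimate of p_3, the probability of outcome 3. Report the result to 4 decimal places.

MAP estimate: 0.3429

The posterior is Dirichlet(αᵢ + nᵢ) = Dirichlet(31, 12, 25, 6).
For a Dirichlet(a₁,…,a_K) with all aᵢ > 1, the mode has j-th component (aⱼ − 1)/(Σaᵢ − K).
Here Σaᵢ = 74 and K = 4, so p_3 = (25 − 1)/(74 − 4) = 24/70 ≈ 0.3429.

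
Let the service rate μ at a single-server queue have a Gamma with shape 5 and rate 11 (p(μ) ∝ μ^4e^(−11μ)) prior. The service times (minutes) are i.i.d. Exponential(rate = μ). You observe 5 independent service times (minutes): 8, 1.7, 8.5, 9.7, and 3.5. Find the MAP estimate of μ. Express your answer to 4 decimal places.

The Exponential(rate=μ) likelihood is ∝ μ^n e^(−μΣtᵢ). Here n = 5 and Σtᵢ = 8 + 1.7 + 8.5 + 9.7 + 3.5 = 31.4.
Posterior ∝ μ^4e^(−11μ) · μ^5e^(−31.4μ) = μ^9e^(−42.4μ), i.e. Gamma(10, 42.4).
Mode = (a−1)/b = 9/42.4 ≈ 0.2123.

μ̂_MAP = 0.2123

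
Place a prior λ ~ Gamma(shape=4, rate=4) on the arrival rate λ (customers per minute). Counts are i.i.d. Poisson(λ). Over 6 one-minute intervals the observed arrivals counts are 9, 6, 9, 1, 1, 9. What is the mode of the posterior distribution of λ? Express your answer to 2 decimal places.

Σxᵢ = 9+6+9+1+1+9 = 35, with n = 6.
Posterior ∝ λ^3e^(−4λ) · λ^35e^(−6λ) = λ^38e^(−10λ), i.e. Gamma(shape=39, rate=10).
The mode of a Gamma(a, b) with a ≥ 1 (shape–rate) is (a−1)/b = 38/10 ≈ 3.80.

λ̂_MAP = 3.80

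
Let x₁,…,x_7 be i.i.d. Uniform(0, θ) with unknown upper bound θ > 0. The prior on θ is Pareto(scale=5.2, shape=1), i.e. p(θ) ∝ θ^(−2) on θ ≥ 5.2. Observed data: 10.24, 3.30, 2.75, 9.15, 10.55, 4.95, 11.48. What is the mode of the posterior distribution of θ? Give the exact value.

θ̂_MAP = 11.48

The Uniform(0, θ) likelihood is θ^(−n) for θ ≥ max(xᵢ), zero otherwise. Here max(xᵢ) = 11.48.
Posterior ∝ θ^(−2) · θ^(−7) = θ^(−9) on θ ≥ max(5.2, 11.48) = 11.48.
This density is strictly decreasing in θ, so the posterior mode lies at the lower boundary of the support.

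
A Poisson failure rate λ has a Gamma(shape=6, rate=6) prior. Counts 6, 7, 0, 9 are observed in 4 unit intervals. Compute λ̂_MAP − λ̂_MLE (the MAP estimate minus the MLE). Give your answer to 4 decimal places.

MAP − MLE = -2.8000

Σxᵢ = 22. Posterior is Gamma(28, 10); MAP = (28−1)/10 = 27/10 ≈ 2.70000.
MLE = x̄ = 22/4 ≈ 5.50000.
Difference = 27/10 − 22/4 = -14/5 ≈ -2.8000.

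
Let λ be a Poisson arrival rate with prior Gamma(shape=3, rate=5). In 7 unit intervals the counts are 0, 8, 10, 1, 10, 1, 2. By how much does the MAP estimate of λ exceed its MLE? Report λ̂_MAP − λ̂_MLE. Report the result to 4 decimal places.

Σxᵢ = 32. Posterior is Gamma(35, 12); MAP = (35−1)/12 = 34/12 ≈ 2.83333.
MLE = x̄ = 32/7 ≈ 4.57143.
Difference = 34/12 − 32/7 = -73/42 ≈ -1.7381.

MAP − MLE = -1.7381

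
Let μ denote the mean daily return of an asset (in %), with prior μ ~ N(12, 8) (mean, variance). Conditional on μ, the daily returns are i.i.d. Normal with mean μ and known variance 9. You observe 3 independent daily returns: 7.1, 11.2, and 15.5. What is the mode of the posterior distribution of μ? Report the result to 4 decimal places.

μ̂_MAP = 11.4667

n = 3; x̄ = (7.1 + 11.2 + 15.5)/3 = 33.8/3 = 169/15 ≈ 11.2667.
For a Normal prior and Normal likelihood with known variance, the posterior is Normal; its mode equals its mean, the precision-weighted average.
Prior precision 1/σ₀² = 1/8 = 0.125; data precision n/σ² = 3/9 = 1/3.
μ̂ = (0.125·12 + (1/3)·(169/15)) / (0.125 + 1/3) = (473/90)/(11/24) = 172/15 ≈ 11.4667.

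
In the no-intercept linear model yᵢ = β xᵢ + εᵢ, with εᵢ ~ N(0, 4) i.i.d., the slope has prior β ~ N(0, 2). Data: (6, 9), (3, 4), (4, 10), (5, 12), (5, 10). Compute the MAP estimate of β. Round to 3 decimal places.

β̂_MAP = 1.912

log p(β | y) = −Σ(yᵢ − βxᵢ)²/(2·4) − β²/(2·2) + const.
Setting the derivative to zero: Σxᵢ(yᵢ − βxᵢ)/4 − β/2 = 0, so β = Σxᵢyᵢ / (Σxᵢ² + σ²/τ²).
Σxᵢyᵢ = 6·9 + 3·4 + 4·10 + 5·12 + 5·10 = 216; Σxᵢ² = 111; σ²/τ² = 2.
β̂_MAP = 216 / (111 + 2) = 216/113 ≈ 1.912.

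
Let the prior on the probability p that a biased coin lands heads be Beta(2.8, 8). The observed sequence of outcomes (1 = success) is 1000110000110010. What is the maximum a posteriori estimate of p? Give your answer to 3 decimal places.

Prior: Beta(2.8, 8).
Data: 6 successes in 16 trials (from the sequence). The binomial likelihood contributes p^6(1−p)^10, so the posterior is Beta(2.8+6, 8+10) = Beta(8.8, 18).
For Beta(a, b) with a, b > 1 the mode is (a−1)/(a+b−2) = 7.8/24.8 ≈ 0.315.

p̂_MAP = 0.315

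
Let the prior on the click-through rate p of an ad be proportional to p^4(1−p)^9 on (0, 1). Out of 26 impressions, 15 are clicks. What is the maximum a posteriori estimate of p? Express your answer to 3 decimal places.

The prior density ∝ p^4(1−p)^9 is the kernel of Beta(5, 10).
Data: 15 successes in 26 trials. The binomial likelihood contributes p^15(1−p)^11, so the posterior is Beta(5+15, 10+11) = Beta(20, 21).
For Beta(a, b) with a, b > 1 the mode is (a−1)/(a+b−2) = 19/39 ≈ 0.487.

p̂_MAP = 0.487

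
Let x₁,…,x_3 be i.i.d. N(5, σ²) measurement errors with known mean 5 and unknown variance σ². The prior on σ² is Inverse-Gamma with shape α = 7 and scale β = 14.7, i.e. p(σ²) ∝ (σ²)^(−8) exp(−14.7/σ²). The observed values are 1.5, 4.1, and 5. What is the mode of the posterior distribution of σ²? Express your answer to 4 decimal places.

Sum of squared deviations about the known mean: SS = (1.5−5)² + (4.1−5)² + (5−5)² = 13.06.
The Normal likelihood contributes (σ²)^(−n/2) exp(−SS/(2σ²)), so the posterior is Inverse-Gamma(α + n/2, β + SS/2) = Inverse-Gamma(8.5, 21.23).
The mode of Inverse-Gamma(a, b) is b/(a+1) = 21.23/9.5 ≈ 2.2347.

σ̂²_MAP = 2.2347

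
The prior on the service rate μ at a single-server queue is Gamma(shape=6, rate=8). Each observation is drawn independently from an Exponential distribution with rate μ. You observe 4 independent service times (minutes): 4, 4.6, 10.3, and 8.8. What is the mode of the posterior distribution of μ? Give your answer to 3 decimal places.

The Exponential(rate=μ) likelihood is ∝ μ^n e^(−μΣtᵢ). Here n = 4 and Σtᵢ = 4 + 4.6 + 10.3 + 8.8 = 27.7.
Posterior ∝ μ^5e^(−8μ) · μ^4e^(−27.7μ) = μ^9e^(−35.7μ), i.e. Gamma(10, 35.7).
Mode = (a−1)/b = 9/35.7 ≈ 0.252.

μ̂_MAP = 0.252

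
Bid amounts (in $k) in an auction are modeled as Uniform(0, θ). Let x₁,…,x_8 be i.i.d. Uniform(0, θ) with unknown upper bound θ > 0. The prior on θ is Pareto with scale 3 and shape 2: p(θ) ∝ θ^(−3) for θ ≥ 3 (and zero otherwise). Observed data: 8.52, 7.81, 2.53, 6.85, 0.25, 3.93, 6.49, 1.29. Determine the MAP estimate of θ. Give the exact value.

θ̂_MAP = 8.52

The Uniform(0, θ) likelihood is θ^(−n) for θ ≥ max(xᵢ), zero otherwise. Here max(xᵢ) = 8.52.
Posterior ∝ θ^(−3) · θ^(−8) = θ^(−11) on θ ≥ max(3, 8.52) = 8.52.
This density is strictly decreasing in θ, so the posterior mode lies at the lower boundary of the support.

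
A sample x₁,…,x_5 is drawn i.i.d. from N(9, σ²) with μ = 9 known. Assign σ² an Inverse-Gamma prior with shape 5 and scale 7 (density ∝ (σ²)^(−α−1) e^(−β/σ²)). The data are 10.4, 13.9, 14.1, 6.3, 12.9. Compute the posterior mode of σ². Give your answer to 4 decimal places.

σ̂²_MAP = 5.2047

Sum of squared deviations about the known mean: SS = (10.4−9)² + (13.9−9)² + (14.1−9)² + (6.3−9)² + (12.9−9)² = 74.48.
The Normal likelihood contributes (σ²)^(−n/2) exp(−SS/(2σ²)), so the posterior is Inverse-Gamma(α + n/2, β + SS/2) = Inverse-Gamma(7.5, 44.24).
The mode of Inverse-Gamma(a, b) is b/(a+1) = 44.24/8.5 ≈ 5.2047.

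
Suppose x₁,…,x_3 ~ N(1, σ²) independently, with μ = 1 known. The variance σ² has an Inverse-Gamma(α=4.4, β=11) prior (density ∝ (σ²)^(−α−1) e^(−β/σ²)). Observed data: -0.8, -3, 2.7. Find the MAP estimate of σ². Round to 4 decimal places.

Sum of squared deviations about the known mean: SS = (-0.8−1)² + (-3−1)² + (2.7−1)² = 22.13.
The Normal likelihood contributes (σ²)^(−n/2) exp(−SS/(2σ²)), so the posterior is Inverse-Gamma(α + n/2, β + SS/2) = Inverse-Gamma(5.9, 22.065).
The mode of Inverse-Gamma(a, b) is b/(a+1) = 22.065/6.9 ≈ 3.1978.

σ̂²_MAP = 3.1978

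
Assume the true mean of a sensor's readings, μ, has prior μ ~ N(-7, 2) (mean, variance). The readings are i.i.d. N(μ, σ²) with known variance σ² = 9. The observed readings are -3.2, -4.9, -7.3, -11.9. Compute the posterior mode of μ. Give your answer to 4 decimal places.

n = 4; x̄ = ((-3.2) + (-4.9) + (-7.3) + (-11.9))/4 = -27.3/4 = -6.825.
For a Normal prior and Normal likelihood with known variance, the posterior is Normal; its mode equals its mean, the precision-weighted average.
Prior precision 1/σ₀² = 1/2 = 0.5; data precision n/σ² = 4/9.
μ̂ = (0.5·(-7) + (4/9)·(-6.825)) / (0.5 + 4/9) = (-98/15)/(17/18) = -588/85 ≈ -6.9176.

μ̂_MAP = -6.9176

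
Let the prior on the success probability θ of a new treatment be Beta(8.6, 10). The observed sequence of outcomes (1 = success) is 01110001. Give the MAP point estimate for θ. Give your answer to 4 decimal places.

Prior: Beta(8.6, 10).
Data: 4 successes in 8 trials (from the sequence). The binomial likelihood contributes θ^4(1−θ)^4, so the posterior is Beta(8.6+4, 10+4) = Beta(12.6, 14).
For Beta(a, b) with a, b > 1 the mode is (a−1)/(a+b−2) = 11.6/24.6 ≈ 0.4715.

θ̂_MAP = 0.4715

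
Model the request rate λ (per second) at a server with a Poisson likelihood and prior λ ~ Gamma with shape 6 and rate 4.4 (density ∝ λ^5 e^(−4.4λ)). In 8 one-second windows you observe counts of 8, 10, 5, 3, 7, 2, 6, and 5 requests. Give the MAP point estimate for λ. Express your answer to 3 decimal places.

Σxᵢ = 8+10+5+3+7+2+6+5 = 46, with n = 8.
Posterior ∝ λ^5e^(−4.4λ) · λ^46e^(−8λ) = λ^51e^(−12.4λ), i.e. Gamma(shape=52, rate=12.4).
The mode of a Gamma(a, b) with a ≥ 1 (shape–rate) is (a−1)/b = 51/12.4 ≈ 4.113.

λ̂_MAP = 4.113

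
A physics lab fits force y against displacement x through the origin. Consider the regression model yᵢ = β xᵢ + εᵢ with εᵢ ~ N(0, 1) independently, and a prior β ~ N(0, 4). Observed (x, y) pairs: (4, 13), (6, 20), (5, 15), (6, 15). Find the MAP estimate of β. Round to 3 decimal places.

β̂_MAP = 2.976

log p(β | y) = −Σ(yᵢ − βxᵢ)²/(2·1) − β²/(2·4) + const.
Setting the derivative to zero: Σxᵢ(yᵢ − βxᵢ)/1 − β/4 = 0, so β = Σxᵢyᵢ / (Σxᵢ² + σ²/τ²).
Σxᵢyᵢ = 4·13 + 6·20 + 5·15 + 6·15 = 337; Σxᵢ² = 113; σ²/τ² = 0.25.
β̂_MAP = 337 / (113 + 0.25) = 337/113.25 ≈ 2.976.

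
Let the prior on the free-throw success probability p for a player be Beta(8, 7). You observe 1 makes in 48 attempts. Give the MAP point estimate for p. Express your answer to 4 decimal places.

p̂_MAP = 0.1311

Prior: Beta(8, 7).
Data: 1 success in 48 trials. The binomial likelihood contributes p(1−p)^47, so the posterior is Beta(8+1, 7+47) = Beta(9, 54).
For Beta(a, b) with a, b > 1 the mode is (a−1)/(a+b−2) = 8/61 ≈ 0.1311.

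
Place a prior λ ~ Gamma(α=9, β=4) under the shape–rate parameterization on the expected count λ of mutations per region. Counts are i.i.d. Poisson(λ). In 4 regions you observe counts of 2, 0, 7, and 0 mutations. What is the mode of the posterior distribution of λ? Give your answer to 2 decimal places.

λ̂_MAP = 2.13

Σxᵢ = 2+0+7+0 = 9, with n = 4.
Posterior ∝ λ^8e^(−4λ) · λ^9e^(−4λ) = λ^17e^(−8λ), i.e. Gamma(shape=18, rate=8).
The mode of a Gamma(a, b) with a ≥ 1 (shape–rate) is (a−1)/b = 17/8 ≈ 2.13.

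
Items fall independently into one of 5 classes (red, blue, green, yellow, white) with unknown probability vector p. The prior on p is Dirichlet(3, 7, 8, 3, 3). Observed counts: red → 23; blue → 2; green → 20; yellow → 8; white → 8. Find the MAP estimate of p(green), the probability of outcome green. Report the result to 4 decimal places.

MAP estimate of p(green) = 0.3375

The posterior is Dirichlet(αᵢ + nᵢ) = Dirichlet(26, 9, 28, 11, 11).
For a Dirichlet(a₁,…,a_K) with all aᵢ > 1, the mode has j-th component (aⱼ − 1)/(Σaᵢ − K).
Here Σaᵢ = 85 and K = 5, so p(green) = (28 − 1)/(85 − 5) = 27/80 ≈ 0.3375.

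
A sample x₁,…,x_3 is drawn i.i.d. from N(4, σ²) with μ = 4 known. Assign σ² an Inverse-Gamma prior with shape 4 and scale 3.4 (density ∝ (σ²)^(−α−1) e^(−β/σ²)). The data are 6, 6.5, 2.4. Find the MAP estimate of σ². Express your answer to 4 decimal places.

Sum of squared deviations about the known mean: SS = (6−4)² + (6.5−4)² + (2.4−4)² = 12.81.
The Normal likelihood contributes (σ²)^(−n/2) exp(−SS/(2σ²)), so the posterior is Inverse-Gamma(α + n/2, β + SS/2) = Inverse-Gamma(5.5, 9.805).
The mode of Inverse-Gamma(a, b) is b/(a+1) = 9.805/6.5 ≈ 1.5085.

σ̂²_MAP = 1.5085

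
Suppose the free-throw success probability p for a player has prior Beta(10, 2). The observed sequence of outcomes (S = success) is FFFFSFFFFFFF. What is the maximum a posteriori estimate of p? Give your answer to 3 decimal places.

p̂_MAP = 0.455

Prior: Beta(10, 2).
Data: 1 success in 12 trials (from the sequence). The binomial likelihood contributes p(1−p)^11, so the posterior is Beta(10+1, 2+11) = Beta(11, 13).
For Beta(a, b) with a, b > 1 the mode is (a−1)/(a+b−2) = 10/22 ≈ 0.455.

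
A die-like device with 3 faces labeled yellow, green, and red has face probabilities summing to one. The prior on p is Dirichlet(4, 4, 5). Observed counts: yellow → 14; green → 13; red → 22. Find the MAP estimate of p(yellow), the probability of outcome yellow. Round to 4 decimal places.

MAP estimate of p(yellow) = 0.2881

The posterior is Dirichlet(αᵢ + nᵢ) = Dirichlet(18, 17, 27).
For a Dirichlet(a₁,…,a_K) with all aᵢ > 1, the mode has j-th component (aⱼ − 1)/(Σaᵢ − K).
Here Σaᵢ = 62 and K = 3, so p(yellow) = (18 − 1)/(62 − 3) = 17/59 ≈ 0.2881.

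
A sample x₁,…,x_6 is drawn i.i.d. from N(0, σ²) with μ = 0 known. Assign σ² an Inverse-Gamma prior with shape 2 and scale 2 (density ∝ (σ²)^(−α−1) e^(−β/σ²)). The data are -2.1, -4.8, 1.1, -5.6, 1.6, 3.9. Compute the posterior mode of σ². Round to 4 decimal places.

Sum of squared deviations about the known mean: SS = (-2.1−0)² + (-4.8−0)² + (1.1−0)² + (-5.6−0)² + (1.6−0)² + (3.9−0)² = 77.79.
The Normal likelihood contributes (σ²)^(−n/2) exp(−SS/(2σ²)), so the posterior is Inverse-Gamma(α + n/2, β + SS/2) = Inverse-Gamma(5, 40.895).
The mode of Inverse-Gamma(a, b) is b/(a+1) = 40.895/6 ≈ 6.8158.

σ̂²_MAP = 6.8158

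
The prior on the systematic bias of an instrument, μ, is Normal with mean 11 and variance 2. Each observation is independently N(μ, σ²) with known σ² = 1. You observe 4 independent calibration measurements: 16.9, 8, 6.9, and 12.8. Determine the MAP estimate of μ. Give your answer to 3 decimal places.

μ̂_MAP = 11.133

n = 4; x̄ = (16.9 + 8 + 6.9 + 12.8)/4 = 44.6/4 = 11.15.
For a Normal prior and Normal likelihood with known variance, the posterior is Normal; its mode equals its mean, the precision-weighted average.
Prior precision 1/σ₀² = 1/2 = 0.5; data precision n/σ² = 4/1 = 4.
μ̂ = (0.5·11 + 4·11.15) / (0.5 + 4) = 50.1/4.5 = 167/15 ≈ 11.133.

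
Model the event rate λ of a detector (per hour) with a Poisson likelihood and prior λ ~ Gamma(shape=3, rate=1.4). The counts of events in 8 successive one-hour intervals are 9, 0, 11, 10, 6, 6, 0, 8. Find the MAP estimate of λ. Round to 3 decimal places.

λ̂_MAP = 5.532

Σxᵢ = 9+0+11+10+6+6+0+8 = 50, with n = 8.
Posterior ∝ λ^2e^(−1.4λ) · λ^50e^(−8λ) = λ^52e^(−9.4λ), i.e. Gamma(shape=53, rate=9.4).
The mode of a Gamma(a, b) with a ≥ 1 (shape–rate) is (a−1)/b = 52/9.4 ≈ 5.532.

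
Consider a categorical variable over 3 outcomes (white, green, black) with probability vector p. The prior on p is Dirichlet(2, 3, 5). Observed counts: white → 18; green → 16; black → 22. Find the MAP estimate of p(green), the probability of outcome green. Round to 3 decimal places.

MAP estimate of p(green) = 0.286

The posterior is Dirichlet(αᵢ + nᵢ) = Dirichlet(20, 19, 27).
For a Dirichlet(a₁,…,a_K) with all aᵢ > 1, the mode has j-th component (aⱼ − 1)/(Σaᵢ − K).
Here Σaᵢ = 66 and K = 3, so p(green) = (19 − 1)/(66 − 3) = 18/63 ≈ 0.286.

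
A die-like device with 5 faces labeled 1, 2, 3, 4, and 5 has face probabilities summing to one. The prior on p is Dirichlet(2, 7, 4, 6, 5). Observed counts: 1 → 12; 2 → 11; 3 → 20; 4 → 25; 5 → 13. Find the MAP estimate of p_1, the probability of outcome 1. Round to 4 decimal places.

The posterior is Dirichlet(αᵢ + nᵢ) = Dirichlet(14, 18, 24, 31, 18).
For a Dirichlet(a₁,…,a_K) with all aᵢ > 1, the mode has j-th component (aⱼ − 1)/(Σaᵢ − K).
Here Σaᵢ = 105 and K = 5, so p_1 = (14 − 1)/(105 − 5) = 13/100 ≈ 0.1300.

MAP estimate: 0.1300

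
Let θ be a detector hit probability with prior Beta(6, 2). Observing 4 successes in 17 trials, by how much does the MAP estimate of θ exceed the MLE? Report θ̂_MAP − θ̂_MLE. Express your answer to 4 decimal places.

MAP − MLE = 0.1560

Posterior is Beta(10, 15); MAP = (10−1)/(25−2) = 9/23 ≈ 0.39130.
MLE ignores the prior: θ̂_MLE = k/n = 4/17 ≈ 0.23529.
Difference = 9/23 − 4/17 = 61/391 ≈ 0.1560.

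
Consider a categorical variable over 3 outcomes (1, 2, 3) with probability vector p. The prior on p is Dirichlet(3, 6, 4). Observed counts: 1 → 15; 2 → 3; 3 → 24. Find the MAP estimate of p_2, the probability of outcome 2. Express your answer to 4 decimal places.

MAP estimate: 0.1538

The posterior is Dirichlet(αᵢ + nᵢ) = Dirichlet(18, 9, 28).
For a Dirichlet(a₁,…,a_K) with all aᵢ > 1, the mode has j-th component (aⱼ − 1)/(Σaᵢ − K).
Here Σaᵢ = 55 and K = 3, so p_2 = (9 − 1)/(55 − 3) = 8/52 ≈ 0.1538.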